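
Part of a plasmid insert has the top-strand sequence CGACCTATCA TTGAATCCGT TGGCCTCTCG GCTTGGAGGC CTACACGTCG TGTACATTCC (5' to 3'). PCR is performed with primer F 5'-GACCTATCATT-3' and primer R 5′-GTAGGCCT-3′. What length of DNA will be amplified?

The forward primer matches the template at positions 2–12.
Taking the reverse complement of GTAGGCCT gives AGGCCTAC, found at positions 37–44 on the template; the primer anneals here to the top strand with its 3' end pointing upstream.
Product length = (reverse-primer end) − (forward-primer start) + 1 = 44 − 2 + 1 = 43 bp.

43 bp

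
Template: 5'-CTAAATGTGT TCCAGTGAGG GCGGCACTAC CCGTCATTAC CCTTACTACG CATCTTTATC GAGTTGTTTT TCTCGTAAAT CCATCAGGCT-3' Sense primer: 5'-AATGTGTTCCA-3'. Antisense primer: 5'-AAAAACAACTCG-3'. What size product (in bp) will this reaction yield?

68 bp

Scanning the template, AATGTGTTCCA occurs at positions 4–14; this primer anneals to the bottom strand there with its 3' end pointing downstream.
The reverse primer's reverse complement is CGAGTTGTTTTT, which matches the template at positions 60–71.
The product runs from position 4 to position 71, so its length is 71 − 4 + 1 = 68 bp.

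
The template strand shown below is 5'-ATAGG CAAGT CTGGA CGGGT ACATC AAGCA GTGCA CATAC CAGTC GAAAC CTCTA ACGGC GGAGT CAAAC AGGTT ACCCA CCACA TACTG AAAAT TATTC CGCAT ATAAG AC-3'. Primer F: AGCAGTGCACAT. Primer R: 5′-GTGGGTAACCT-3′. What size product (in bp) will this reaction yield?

Forward primer AGCAGTGCACAT is found on the top strand at positions 27–38.
The reverse primer's reverse complement is AGGTTACCCAC, which matches the template at positions 71–81.
Product length = (reverse-primer end) − (forward-primer start) + 1 = 81 − 27 + 1 = 55 bp.

55 bp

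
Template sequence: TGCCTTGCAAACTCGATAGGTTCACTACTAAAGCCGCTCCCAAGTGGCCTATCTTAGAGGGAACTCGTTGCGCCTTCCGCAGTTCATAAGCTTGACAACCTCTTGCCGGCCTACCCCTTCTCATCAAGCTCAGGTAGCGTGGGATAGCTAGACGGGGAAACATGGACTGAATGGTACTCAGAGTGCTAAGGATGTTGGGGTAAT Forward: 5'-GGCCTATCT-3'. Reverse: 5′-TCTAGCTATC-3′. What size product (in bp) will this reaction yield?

107 bp

Forward primer GGCCTATCT is found on the top strand at positions 46–54.
Reverse complement of the reverse primer: GATAGCTAGA. This occurs on the top strand at positions 143–152.
The product runs from position 46 to position 152, so its length is 152 − 46 + 1 = 107 bp.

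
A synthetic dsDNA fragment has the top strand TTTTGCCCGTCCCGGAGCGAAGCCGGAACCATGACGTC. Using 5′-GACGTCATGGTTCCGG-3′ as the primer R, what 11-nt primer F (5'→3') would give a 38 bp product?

5'-TTTTGCCCGTC-3'

The reverse primer's reverse complement CCGGAACCATGACGTC matches the template at positions 23–38, so the product ends at position 38.
A 38 bp product then starts at position 38 − 38 + 1 = 1.
The forward primer is identical to the top strand there: TTTTGCCCGTC.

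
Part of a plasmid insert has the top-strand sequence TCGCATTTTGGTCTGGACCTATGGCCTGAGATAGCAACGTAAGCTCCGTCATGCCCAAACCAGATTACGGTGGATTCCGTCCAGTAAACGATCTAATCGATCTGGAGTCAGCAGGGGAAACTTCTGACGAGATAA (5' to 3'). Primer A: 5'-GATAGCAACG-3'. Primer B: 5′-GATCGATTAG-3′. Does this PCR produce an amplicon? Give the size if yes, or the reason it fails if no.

Primer A (GATAGCAACG) matches the top strand at positions 30–39; it acts as a forward primer.
Primer B's reverse complement is CTAATCGATC, matching the top strand at positions 93–102; it acts as a reverse primer.
The 3' ends face each other across positions 30–102, giving a 73 bp product.

Yes — a 73 bp product.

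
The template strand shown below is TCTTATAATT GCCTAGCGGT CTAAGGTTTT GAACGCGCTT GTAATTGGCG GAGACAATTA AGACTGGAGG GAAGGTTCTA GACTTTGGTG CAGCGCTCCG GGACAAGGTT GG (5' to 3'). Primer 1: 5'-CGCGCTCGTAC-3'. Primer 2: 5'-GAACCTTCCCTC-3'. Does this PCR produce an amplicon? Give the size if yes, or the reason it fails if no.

Primer 1 (CGCGCTCGTAC) does not match the top strand, and its reverse complement GTACGAGCGCG does not match either.
With no annealing site for primer 1, no amplification occurs.

No product — primer 1 has no binding site in the template.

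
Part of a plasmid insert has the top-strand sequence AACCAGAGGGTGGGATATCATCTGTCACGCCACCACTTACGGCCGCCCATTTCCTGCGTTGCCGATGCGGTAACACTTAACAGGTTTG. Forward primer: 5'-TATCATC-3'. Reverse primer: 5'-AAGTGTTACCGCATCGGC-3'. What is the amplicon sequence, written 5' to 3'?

Forward primer TATCATC is found on the top strand at positions 16–22.
Reverse complement of the reverse primer: GCCGATGCGGTAACACTT. This occurs on the top strand at positions 61–78.
The product is the template from position 16 through 78 (63 bp).

5'-TATCATCTGTCACGCCACCACTTACGGCCGCCCATTTCCTGCGTTGCCGATGCGGTAACACTT-3'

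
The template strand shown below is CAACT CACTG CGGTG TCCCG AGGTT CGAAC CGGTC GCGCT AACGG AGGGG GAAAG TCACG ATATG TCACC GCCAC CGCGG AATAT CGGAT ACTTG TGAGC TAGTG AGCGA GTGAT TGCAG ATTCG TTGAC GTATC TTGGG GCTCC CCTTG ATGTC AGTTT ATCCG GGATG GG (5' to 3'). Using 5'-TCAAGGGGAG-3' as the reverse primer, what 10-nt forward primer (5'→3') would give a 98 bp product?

5'-AGTCACGATA-3'

The reverse primer's reverse complement CTCCCCTTGA matches the template at positions 142–151, so the product ends at position 151.
A 98 bp product then starts at position 151 − 98 + 1 = 54.
The forward primer is identical to the top strand there: AGTCACGATA.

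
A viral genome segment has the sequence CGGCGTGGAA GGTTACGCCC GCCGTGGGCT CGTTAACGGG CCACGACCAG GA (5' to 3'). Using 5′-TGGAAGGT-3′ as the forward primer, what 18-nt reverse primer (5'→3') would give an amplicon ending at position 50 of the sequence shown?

The forward primer binds at positions 6–13; the product's 3' end on the top strand is position 50.
The reverse primer anneals to the top strand over positions 33–50, i.e. to TTAACGGGCCACGACCAG.
Its sequence written 5'→3' is the reverse complement: CTGGTCGTGGCCCGTTAA.

5'-CTGGTCGTGGCCCGTTAA-3'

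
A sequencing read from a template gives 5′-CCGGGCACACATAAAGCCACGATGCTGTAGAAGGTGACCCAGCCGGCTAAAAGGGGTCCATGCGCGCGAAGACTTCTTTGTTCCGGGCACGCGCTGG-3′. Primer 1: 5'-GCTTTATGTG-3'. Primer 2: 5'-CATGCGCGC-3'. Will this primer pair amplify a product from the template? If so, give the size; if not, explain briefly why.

Primer 1 (GCTTTATGTG) has reverse complement CACATAAAGC, which matches the top strand at positions 8–17; primer 1 anneals to the top strand there with its 3' end pointing upstream toward position 8.
Primer 2 (CATGCGCGC) matches the top strand directly at positions 59–67; it anneals to the bottom strand with its 3' end pointing downstream toward position 67.
The 3' ends diverge (primer 1 extends toward position 1, primer 2 toward position 97), so the primers never converge on a shared product.

No product — the primers' 3' ends point away from each other.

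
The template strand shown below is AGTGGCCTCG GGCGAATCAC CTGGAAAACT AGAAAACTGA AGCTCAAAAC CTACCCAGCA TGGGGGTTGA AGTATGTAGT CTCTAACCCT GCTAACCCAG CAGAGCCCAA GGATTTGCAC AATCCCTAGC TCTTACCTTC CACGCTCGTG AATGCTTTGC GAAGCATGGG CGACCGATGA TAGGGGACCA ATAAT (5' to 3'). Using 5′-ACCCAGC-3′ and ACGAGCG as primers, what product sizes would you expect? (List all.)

The forward primer ACCCAGC matches the top strand at positions 53–59, 95–101.
The reverse primer's reverse complement is CGCTCGT, matching at positions 143–149.
Each forward site pairs with the reverse site to give a product ending at position 149: sizes 97, 55 bp.

97 bp, 55 bp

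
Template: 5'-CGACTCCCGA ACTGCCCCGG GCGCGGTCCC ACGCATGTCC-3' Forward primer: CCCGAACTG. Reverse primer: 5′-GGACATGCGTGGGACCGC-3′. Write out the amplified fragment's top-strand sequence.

5'-CCCGAACTGCCCCGGGCGCGGTCCCACGCATGTCC-3'

The forward primer matches the template at positions 6–14.
Taking the reverse complement of GGACATGCGTGGGACCGC gives GCGGTCCCACGCATGTCC, found at positions 23–40 on the template; the primer anneals here to the top strand with its 3' end pointing upstream.
The product is the template from position 6 through 40 (35 bp).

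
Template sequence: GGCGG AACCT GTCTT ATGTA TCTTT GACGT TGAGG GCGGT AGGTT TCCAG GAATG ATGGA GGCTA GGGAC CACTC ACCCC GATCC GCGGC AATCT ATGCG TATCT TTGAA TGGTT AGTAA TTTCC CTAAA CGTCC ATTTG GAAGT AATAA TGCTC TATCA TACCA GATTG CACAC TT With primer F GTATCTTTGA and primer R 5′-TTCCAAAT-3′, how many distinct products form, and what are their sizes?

The forward primer GTATCTTTGA matches the top strand at positions 18–27, 100–109.
The reverse primer's reverse complement is ATTTGGAA, matching at positions 136–143.
Each forward site pairs with the reverse site to give a product ending at position 143: sizes 126, 44 bp.

Two products: 126 bp, 44 bp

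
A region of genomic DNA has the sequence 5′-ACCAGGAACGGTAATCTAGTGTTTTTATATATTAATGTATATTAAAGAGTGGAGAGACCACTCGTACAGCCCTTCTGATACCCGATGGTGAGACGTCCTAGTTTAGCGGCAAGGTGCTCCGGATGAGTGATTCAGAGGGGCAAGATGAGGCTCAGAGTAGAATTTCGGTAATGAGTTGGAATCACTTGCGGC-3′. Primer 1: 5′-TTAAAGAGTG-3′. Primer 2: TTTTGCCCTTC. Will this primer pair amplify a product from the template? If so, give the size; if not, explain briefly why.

Primer 2 (TTTTGCCCTTC) does not match the top strand, and its reverse complement GAAGGGCAAAA does not match either.
With no annealing site for primer 2, no amplification occurs.

No product — primer 2 has no binding site in the template.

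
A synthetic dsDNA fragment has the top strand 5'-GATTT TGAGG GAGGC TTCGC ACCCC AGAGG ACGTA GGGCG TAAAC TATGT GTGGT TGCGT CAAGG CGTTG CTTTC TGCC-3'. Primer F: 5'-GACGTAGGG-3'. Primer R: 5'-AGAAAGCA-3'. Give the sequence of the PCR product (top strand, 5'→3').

5'-GACGTAGGGCGTAAACTATGTGTGGTTGCGTCAAGGCGTTGCTTTCT-3'

Scanning the template, GACGTAGGG occurs at positions 30–38; this primer anneals to the bottom strand there with its 3' end pointing downstream.
The reverse primer's reverse complement is TGCTTTCT, which matches the template at positions 69–76.
The product is the template from position 30 through 76 (47 bp).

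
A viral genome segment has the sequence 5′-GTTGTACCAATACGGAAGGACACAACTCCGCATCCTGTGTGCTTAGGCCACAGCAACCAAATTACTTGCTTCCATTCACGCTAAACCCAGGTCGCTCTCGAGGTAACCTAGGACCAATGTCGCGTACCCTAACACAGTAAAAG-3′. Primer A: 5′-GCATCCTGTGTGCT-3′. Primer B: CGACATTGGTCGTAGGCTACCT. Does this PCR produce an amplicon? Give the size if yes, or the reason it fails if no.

No product — primer B has no binding site in the template.

Primer B (CGACATTGGTCGTAGGCTACCT) does not match the top strand, and its reverse complement AGGTAGCCTACGACCAATGTCG does not match either.
With no annealing site for primer B, no amplification occurs.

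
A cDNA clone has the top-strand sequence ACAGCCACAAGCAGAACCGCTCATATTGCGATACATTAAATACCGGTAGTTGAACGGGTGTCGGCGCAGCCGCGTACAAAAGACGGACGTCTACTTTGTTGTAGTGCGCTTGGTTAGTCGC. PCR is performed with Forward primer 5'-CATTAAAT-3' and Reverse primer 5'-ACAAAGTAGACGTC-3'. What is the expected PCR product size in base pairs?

The forward primer matches the template at positions 34–41.
The reverse primer's reverse complement is GACGTCTACTTTGT, which matches the template at positions 86–99.
Product length = (reverse-primer end) − (forward-primer start) + 1 = 99 − 34 + 1 = 66 bp.

66 bp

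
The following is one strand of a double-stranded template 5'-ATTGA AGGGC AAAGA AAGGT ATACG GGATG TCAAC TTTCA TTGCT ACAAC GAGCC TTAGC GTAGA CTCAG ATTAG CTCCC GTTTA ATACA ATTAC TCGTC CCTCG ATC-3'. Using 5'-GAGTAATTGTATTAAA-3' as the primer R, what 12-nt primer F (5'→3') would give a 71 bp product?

The reverse primer's reverse complement TTTAATACAATTACTC matches the template at positions 82–97, so the product ends at position 97.
A 71 bp product then starts at position 97 − 71 + 1 = 27.
The forward primer is identical to the top strand there: GATGTCAACTTT.

5'-GATGTCAACTTT-3'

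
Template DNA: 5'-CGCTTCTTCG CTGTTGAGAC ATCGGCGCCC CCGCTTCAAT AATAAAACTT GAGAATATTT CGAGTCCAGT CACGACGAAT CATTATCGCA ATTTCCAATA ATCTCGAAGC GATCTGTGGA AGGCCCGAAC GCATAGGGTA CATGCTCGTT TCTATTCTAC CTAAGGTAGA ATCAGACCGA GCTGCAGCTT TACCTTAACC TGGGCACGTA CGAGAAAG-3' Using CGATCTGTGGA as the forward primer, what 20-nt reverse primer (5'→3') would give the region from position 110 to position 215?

The product's 3' end on the top strand is position 215.
The reverse primer anneals to the top strand over positions 196–215, i.e. to TAACCTGGGCACGTACGAGA.
Its sequence written 5'→3' is the reverse complement: TCTCGTACGTGCCCAGGTTA.

5'-TCTCGTACGTGCCCAGGTTA-3'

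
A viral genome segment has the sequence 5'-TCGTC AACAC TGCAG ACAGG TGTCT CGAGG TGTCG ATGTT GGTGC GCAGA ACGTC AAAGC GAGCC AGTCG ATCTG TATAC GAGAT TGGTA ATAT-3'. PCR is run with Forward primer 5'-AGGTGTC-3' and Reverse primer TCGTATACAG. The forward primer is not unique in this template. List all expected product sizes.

The forward primer AGGTGTC matches the top strand at positions 18–24, 28–34.
The reverse primer's reverse complement is CTGTATACGA, matching at positions 73–82.
Each forward site pairs with the reverse site to give a product ending at position 82: sizes 65, 55 bp.

65 bp, 55 bp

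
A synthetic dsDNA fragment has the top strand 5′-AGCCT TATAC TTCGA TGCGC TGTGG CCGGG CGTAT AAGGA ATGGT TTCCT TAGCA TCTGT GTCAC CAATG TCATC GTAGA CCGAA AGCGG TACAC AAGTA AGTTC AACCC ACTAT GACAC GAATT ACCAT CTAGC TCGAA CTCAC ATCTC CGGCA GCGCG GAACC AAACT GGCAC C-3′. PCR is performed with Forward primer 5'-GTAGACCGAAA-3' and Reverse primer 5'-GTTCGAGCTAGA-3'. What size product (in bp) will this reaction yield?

66 bp

Forward primer GTAGACCGAAA is found on the top strand at positions 76–86.
Taking the reverse complement of GTTCGAGCTAGA gives TCTAGCTCGAAC, found at positions 130–141 on the template; the primer anneals here to the top strand with its 3' end pointing upstream.
Product length = (reverse-primer end) − (forward-primer start) + 1 = 141 − 76 + 1 = 66 bp.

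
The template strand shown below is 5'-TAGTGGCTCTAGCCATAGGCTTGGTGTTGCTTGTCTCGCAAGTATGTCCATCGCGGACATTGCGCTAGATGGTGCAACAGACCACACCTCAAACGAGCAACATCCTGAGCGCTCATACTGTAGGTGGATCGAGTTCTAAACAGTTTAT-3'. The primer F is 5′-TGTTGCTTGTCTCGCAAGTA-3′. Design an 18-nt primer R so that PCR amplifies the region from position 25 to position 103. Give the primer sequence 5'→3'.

5'-ATGTTGCTCGTTTGAGGT-3'

The product's 3' end on the top strand is position 103.
The reverse primer anneals to the top strand over positions 86–103, i.e. to ACCTCAAACGAGCAACAT.
Its sequence written 5'→3' is the reverse complement: ATGTTGCTCGTTTGAGGT.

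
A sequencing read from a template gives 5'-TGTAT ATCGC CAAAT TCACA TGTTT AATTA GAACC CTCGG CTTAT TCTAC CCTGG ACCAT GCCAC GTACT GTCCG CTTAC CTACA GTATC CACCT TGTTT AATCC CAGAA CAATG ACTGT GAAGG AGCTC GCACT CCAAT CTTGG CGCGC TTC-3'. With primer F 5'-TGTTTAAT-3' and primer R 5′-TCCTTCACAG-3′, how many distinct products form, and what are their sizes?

Two products: 106 bp, 31 bp

The forward primer TGTTTAAT matches the top strand at positions 21–28, 96–103.
The reverse primer's reverse complement is CTGTGAAGGA, matching at positions 117–126.
Each forward site pairs with the reverse site to give a product ending at position 126: sizes 106, 31 bp.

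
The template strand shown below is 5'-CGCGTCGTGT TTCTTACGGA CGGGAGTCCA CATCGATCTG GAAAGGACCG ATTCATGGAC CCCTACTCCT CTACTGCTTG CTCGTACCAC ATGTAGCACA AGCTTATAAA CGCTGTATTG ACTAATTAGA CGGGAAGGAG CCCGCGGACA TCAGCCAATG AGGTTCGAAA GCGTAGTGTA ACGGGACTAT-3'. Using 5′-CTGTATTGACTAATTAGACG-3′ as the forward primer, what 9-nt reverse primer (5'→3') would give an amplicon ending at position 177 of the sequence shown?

5'-ACTACGCTT-3'

The forward primer binds at positions 113–132; the product's 3' end on the top strand is position 177.
The reverse primer anneals to the top strand over positions 169–177, i.e. to AAGCGTAGT.
Its sequence written 5'→3' is the reverse complement: ACTACGCTT.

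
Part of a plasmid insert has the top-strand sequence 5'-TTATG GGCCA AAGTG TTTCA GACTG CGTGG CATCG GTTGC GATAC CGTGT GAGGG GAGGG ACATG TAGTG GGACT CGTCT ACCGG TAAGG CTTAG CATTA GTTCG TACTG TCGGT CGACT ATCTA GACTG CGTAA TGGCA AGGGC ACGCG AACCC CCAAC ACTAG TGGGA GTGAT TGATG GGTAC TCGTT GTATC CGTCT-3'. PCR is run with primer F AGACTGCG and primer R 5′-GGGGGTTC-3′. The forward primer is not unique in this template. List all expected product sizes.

The forward primer AGACTGCG matches the top strand at positions 20–27, 125–132.
The reverse primer's reverse complement is GAACCCCC, matching at positions 150–157.
Each forward site pairs with the reverse site to give a product ending at position 157: sizes 138, 33 bp.

138 bp, 33 bp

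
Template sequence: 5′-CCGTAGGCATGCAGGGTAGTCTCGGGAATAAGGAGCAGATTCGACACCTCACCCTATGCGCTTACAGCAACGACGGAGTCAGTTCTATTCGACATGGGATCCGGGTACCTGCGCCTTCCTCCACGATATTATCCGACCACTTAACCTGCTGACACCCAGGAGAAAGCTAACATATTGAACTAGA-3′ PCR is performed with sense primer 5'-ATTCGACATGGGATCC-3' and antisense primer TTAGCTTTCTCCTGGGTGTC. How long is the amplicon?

84 bp

The forward primer matches the template at positions 87–102.
The reverse primer's reverse complement is GACACCCAGGAGAAAGCTAA, which matches the template at positions 151–170.
Product length = (reverse-primer end) − (forward-primer start) + 1 = 170 − 87 + 1 = 84 bp.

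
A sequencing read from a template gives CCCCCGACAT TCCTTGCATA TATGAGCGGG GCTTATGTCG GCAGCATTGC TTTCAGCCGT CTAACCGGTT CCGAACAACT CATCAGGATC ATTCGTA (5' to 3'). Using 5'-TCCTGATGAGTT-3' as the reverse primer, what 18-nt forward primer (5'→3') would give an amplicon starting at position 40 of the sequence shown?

5'-GGCAGCATTGCTTTCAGC-3'

The reverse primer's reverse complement AACTCATCAGGA matches the template at positions 77–88; the product starts at position 40.
The forward primer is identical to the top strand over positions 40–57: GGCAGCATTGCTTTCAGC.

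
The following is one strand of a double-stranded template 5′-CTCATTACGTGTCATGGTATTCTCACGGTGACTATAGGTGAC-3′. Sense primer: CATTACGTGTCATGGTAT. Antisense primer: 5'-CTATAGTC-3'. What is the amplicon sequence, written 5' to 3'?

Scanning the template, CATTACGTGTCATGGTAT occurs at positions 3–20; this primer anneals to the bottom strand there with its 3' end pointing downstream.
Taking the reverse complement of CTATAGTC gives GACTATAG, found at positions 30–37 on the template; the primer anneals here to the top strand with its 3' end pointing upstream.
The product is the template from position 3 through 37 (35 bp).

5'-CATTACGTGTCATGGTATTCTCACGGTGACTATAG-3'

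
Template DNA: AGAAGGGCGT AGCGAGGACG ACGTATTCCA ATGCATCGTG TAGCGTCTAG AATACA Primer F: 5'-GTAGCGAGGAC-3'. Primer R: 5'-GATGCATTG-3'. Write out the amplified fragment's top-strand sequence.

Scanning the template, GTAGCGAGGAC occurs at positions 9–19; this primer anneals to the bottom strand there with its 3' end pointing downstream.
Reverse complement of the reverse primer: CAATGCATC. This occurs on the top strand at positions 29–37.
The product is the template from position 9 through 37 (29 bp).

5'-GTAGCGAGGACGACGTATTCCAATGCATC-3'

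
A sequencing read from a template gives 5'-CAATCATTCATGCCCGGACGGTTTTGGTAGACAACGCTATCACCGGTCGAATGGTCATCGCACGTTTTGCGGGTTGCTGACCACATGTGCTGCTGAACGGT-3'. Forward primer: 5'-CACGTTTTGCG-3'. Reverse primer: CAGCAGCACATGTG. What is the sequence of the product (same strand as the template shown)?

5'-CACGTTTTGCGGGTTGCTGACCACATGTGCTGCTG-3'

Scanning the template, CACGTTTTGCG occurs at positions 61–71; this primer anneals to the bottom strand there with its 3' end pointing downstream.
The reverse primer's reverse complement is CACATGTGCTGCTG, which matches the template at positions 82–95.
The product is the template from position 61 through 95 (35 bp).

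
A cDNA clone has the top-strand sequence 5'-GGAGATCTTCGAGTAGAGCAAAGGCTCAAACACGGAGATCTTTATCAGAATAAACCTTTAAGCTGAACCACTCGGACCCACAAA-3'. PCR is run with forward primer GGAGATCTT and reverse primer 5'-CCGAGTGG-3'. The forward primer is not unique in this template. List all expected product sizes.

The forward primer GGAGATCTT matches the top strand at positions 1–9, 34–42.
The reverse primer's reverse complement is CCACTCGG, matching at positions 68–75.
Each forward site pairs with the reverse site to give a product ending at position 75: sizes 75, 42 bp.

75 bp, 42 bp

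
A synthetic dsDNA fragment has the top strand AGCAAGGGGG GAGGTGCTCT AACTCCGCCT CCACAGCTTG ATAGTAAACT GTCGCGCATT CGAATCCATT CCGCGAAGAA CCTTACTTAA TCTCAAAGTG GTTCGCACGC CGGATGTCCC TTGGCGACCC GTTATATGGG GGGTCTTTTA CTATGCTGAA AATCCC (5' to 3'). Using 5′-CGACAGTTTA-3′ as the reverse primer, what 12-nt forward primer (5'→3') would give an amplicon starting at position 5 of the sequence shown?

5'-AGGGGGGAGGTG-3'

The reverse primer's reverse complement TAAACTGTCG matches the template at positions 45–54; the product starts at position 5.
The forward primer is identical to the top strand over positions 5–16: AGGGGGGAGGTG.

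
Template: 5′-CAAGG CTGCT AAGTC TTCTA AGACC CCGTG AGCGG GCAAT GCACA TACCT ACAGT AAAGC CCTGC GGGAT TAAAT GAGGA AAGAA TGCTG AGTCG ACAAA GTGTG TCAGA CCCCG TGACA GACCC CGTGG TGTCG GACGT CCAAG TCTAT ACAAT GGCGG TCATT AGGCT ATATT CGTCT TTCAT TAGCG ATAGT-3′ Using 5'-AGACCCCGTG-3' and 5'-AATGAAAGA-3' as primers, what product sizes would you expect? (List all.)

166 bp, 79 bp, 67 bp

The forward primer AGACCCCGTG matches the top strand at positions 21–30, 108–117, 120–129.
The reverse primer's reverse complement is TCTTTCATT, matching at positions 178–186.
Each forward site pairs with the reverse site to give a product ending at position 186: sizes 166, 79, 67 bp.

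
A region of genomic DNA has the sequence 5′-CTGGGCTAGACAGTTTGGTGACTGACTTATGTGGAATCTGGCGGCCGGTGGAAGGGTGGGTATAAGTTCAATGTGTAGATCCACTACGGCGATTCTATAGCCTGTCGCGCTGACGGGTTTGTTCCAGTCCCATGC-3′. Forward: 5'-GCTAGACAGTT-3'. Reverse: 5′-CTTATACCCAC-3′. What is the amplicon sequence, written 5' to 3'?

5'-GCTAGACAGTTTGGTGACTGACTTATGTGGAATCTGGCGGCCGGTGGAAGGGTGGGTATAAG-3'

The forward primer matches the template at positions 5–15.
The reverse primer's reverse complement is GTGGGTATAAG, which matches the template at positions 56–66.
The product is the template from position 5 through 66 (62 bp).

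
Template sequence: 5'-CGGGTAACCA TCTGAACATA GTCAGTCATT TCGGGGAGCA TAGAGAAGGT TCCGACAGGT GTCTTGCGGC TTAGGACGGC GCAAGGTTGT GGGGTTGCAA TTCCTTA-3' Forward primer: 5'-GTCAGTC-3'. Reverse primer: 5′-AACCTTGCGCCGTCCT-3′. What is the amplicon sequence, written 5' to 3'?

Forward primer GTCAGTC is found on the top strand at positions 21–27.
The reverse primer's reverse complement is AGGACGGCGCAAGGTT, which matches the template at positions 73–88.
The product is the template from position 21 through 88 (68 bp).

5'-GTCAGTCATTTCGGGGAGCATAGAGAAGGTTCCGACAGGTGTCTTGCGGCTTAGGACGGCGCAAGGTT-3'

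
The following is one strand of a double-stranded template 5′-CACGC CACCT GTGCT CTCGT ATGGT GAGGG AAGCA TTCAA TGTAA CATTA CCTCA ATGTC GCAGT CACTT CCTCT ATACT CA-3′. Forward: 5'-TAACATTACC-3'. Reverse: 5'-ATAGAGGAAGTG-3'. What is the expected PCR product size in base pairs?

35 bp

The forward primer matches the template at positions 43–52.
Taking the reverse complement of ATAGAGGAAGTG gives CACTTCCTCTAT, found at positions 66–77 on the template; the primer anneals here to the top strand with its 3' end pointing upstream.
Amplicon spans positions 43–77: 35 bp.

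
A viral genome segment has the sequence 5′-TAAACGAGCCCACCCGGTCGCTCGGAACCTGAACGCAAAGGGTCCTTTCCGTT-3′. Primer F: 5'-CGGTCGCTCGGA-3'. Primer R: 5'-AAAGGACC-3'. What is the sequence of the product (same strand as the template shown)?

Scanning the template, CGGTCGCTCGGA occurs at positions 15–26; this primer anneals to the bottom strand there with its 3' end pointing downstream.
Taking the reverse complement of AAAGGACC gives GGTCCTTT, found at positions 41–48 on the template; the primer anneals here to the top strand with its 3' end pointing upstream.
The product is the template from position 15 through 48 (34 bp).

5'-CGGTCGCTCGGAACCTGAACGCAAAGGGTCCTTT-3'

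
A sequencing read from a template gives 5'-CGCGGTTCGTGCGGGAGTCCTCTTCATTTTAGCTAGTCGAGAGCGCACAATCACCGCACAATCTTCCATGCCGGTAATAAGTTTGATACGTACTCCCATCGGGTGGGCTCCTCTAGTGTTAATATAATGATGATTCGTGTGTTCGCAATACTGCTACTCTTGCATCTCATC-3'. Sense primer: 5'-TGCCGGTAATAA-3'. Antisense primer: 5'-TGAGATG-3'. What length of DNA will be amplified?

Forward primer TGCCGGTAATAA is found on the top strand at positions 69–80.
Reverse complement of the reverse primer: CATCTCA. This occurs on the top strand at positions 163–169.
Amplicon spans positions 69–169: 101 bp.

101 bp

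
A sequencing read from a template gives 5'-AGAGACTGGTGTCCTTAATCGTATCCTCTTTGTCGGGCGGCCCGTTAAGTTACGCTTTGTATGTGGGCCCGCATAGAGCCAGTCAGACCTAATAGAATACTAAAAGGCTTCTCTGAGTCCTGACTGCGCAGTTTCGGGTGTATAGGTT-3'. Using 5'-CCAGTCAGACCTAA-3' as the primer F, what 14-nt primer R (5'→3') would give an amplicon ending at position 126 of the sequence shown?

The forward primer binds at positions 79–92; the product's 3' end on the top strand is position 126.
The reverse primer anneals to the top strand over positions 113–126, i.e. to CTGAGTCCTGACTG.
Its sequence written 5'→3' is the reverse complement: CAGTCAGGACTCAG.

5'-CAGTCAGGACTCAG-3'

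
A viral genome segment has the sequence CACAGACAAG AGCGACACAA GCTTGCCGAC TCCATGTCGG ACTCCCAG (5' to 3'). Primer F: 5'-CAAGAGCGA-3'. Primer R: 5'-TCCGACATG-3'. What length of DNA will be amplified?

35 bp

Scanning the template, CAAGAGCGA occurs at positions 7–15; this primer anneals to the bottom strand there with its 3' end pointing downstream.
The reverse primer's reverse complement is CATGTCGGA, which matches the template at positions 33–41.
Product length = (reverse-primer end) − (forward-primer start) + 1 = 41 − 7 + 1 = 35 bp.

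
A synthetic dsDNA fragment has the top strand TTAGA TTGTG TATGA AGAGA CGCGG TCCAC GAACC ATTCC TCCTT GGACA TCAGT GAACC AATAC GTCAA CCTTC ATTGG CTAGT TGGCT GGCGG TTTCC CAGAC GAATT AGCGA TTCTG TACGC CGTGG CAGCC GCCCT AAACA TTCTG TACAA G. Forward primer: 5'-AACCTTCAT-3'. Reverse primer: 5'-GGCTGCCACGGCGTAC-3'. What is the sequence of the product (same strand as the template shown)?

Forward primer AACCTTCAT is found on the top strand at positions 69–77.
The reverse primer's reverse complement is GTACGCCGTGGCAGCC, which matches the template at positions 120–135.
The product is the template from position 69 through 135 (67 bp).

5'-AACCTTCATTGGCTAGTTGGCTGGCGGTTTCCCAGACGAATTAGCGATTCTGTACGCCGTGGCAGCC-3'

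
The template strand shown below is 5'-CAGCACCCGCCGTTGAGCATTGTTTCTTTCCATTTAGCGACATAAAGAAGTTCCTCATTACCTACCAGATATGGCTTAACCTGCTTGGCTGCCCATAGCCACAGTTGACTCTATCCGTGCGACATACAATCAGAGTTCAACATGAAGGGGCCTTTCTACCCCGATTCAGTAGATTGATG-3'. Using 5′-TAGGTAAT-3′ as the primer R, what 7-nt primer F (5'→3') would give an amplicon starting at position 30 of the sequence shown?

5'-CCATTTA-3'

The reverse primer's reverse complement ATTACCTA matches the template at positions 57–64; the product starts at position 30.
The forward primer is identical to the top strand over positions 30–36: CCATTTA.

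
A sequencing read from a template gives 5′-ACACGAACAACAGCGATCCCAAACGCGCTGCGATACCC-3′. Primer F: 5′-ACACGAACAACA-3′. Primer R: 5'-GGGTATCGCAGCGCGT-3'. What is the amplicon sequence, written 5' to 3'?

5'-ACACGAACAACAGCGATCCCAAACGCGCTGCGATACCC-3'

Forward primer ACACGAACAACA is found on the top strand at positions 1–12.
Reverse complement of the reverse primer: ACGCGCTGCGATACCC. This occurs on the top strand at positions 23–38.
The product is the template from position 1 through 38 (38 bp).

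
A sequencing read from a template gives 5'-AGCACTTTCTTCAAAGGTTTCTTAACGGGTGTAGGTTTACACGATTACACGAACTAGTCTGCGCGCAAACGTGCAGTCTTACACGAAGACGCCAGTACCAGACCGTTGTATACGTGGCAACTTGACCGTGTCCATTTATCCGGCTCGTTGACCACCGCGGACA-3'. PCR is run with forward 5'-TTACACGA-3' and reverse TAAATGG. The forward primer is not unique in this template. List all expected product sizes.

The forward primer TTACACGA matches the top strand at positions 37–44, 45–52, 79–86.
The reverse primer's reverse complement is CCATTTA, matching at positions 132–138.
Each forward site pairs with the reverse site to give a product ending at position 138: sizes 102, 94, 60 bp.

102 bp, 94 bp, 60 bp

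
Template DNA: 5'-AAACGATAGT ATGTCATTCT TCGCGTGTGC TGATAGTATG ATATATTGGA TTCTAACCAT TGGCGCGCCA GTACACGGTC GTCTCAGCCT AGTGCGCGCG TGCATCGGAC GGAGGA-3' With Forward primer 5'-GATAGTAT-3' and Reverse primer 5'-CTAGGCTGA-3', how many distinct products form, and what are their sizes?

The forward primer GATAGTAT matches the top strand at positions 5–12, 32–39.
The reverse primer's reverse complement is TCAGCCTAG, matching at positions 84–92.
Each forward site pairs with the reverse site to give a product ending at position 92: sizes 88, 61 bp.

Two products: 88 bp, 61 bp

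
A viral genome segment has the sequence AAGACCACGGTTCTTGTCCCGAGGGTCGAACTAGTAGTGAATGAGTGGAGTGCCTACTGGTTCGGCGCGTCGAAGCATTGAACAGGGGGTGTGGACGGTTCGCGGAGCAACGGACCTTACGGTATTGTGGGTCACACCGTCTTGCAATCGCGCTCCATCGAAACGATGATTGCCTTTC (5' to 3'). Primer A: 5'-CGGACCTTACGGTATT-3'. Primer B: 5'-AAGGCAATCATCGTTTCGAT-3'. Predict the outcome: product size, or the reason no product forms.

Yes — a 66 bp product.

Primer A (CGGACCTTACGGTATT) matches the top strand at positions 111–126; it acts as a forward primer.
Primer B's reverse complement is ATCGAAACGATGATTGCCTT, matching the top strand at positions 157–176; it acts as a reverse primer.
The 3' ends face each other across positions 111–176, giving a 66 bp product.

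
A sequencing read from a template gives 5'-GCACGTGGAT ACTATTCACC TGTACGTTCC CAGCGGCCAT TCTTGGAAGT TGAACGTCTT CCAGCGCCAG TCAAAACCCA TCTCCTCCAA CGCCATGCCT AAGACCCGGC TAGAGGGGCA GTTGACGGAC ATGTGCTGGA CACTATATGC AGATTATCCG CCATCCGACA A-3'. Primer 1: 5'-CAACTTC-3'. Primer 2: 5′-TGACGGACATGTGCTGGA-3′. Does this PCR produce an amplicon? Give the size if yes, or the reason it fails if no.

Primer 1 (CAACTTC) has reverse complement GAAGTTG, which matches the top strand at positions 46–52; primer 1 anneals to the top strand there with its 3' end pointing upstream toward position 46.
Primer 2 (TGACGGACATGTGCTGGA) matches the top strand directly at positions 123–140; it anneals to the bottom strand with its 3' end pointing downstream toward position 140.
The 3' ends diverge (primer 1 extends toward position 1, primer 2 toward position 171), so the primers never converge on a shared product.

No product — the primers' 3' ends point away from each other.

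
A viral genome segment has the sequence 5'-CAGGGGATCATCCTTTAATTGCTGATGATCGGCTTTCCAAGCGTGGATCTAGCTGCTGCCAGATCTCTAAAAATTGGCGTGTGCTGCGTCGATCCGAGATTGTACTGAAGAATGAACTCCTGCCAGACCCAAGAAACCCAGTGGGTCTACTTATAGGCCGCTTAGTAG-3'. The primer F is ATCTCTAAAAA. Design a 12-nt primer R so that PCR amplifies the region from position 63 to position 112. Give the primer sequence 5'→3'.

5'-TTCTTCAGTACA-3'

The product's 3' end on the top strand is position 112.
The reverse primer anneals to the top strand over positions 101–112, i.e. to TGTACTGAAGAA.
Its sequence written 5'→3' is the reverse complement: TTCTTCAGTACA.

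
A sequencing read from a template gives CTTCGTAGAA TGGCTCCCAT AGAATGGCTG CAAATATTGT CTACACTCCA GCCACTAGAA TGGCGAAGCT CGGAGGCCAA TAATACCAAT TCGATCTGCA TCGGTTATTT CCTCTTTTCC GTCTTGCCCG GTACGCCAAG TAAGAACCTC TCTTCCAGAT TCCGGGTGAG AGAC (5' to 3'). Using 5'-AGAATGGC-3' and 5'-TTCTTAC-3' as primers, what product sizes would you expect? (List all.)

140 bp, 126 bp, 90 bp

The forward primer AGAATGGC matches the top strand at positions 7–14, 21–28, 57–64.
The reverse primer's reverse complement is GTAAGAA, matching at positions 140–146.
Each forward site pairs with the reverse site to give a product ending at position 146: sizes 140, 126, 90 bp.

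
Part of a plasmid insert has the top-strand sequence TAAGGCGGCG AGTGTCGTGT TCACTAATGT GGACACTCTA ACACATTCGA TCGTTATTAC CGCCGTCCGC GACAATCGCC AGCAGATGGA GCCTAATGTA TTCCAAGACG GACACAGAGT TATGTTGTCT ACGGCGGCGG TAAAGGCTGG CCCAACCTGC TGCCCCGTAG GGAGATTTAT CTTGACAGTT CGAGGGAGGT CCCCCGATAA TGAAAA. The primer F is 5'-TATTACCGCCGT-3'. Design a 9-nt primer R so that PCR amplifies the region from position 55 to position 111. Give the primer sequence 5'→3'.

5'-CCGTCTTGG-3'

The product's 3' end on the top strand is position 111.
The reverse primer anneals to the top strand over positions 103–111, i.e. to CCAAGACGG.
Its sequence written 5'→3' is the reverse complement: CCGTCTTGG.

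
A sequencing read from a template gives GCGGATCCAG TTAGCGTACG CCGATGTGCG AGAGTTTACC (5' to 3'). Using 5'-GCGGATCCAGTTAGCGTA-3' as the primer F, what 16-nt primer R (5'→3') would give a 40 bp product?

5'-GGTAAACTCTCGCACA-3'

The forward primer binds at positions 1–18, so a 40 bp product ends at position 1 + 40 − 1 = 40.
The reverse primer anneals to the top strand over positions 25–40, i.e. to TGTGCGAGAGTTTACC.
Its sequence written 5'→3' is the reverse complement: GGTAAACTCTCGCACA.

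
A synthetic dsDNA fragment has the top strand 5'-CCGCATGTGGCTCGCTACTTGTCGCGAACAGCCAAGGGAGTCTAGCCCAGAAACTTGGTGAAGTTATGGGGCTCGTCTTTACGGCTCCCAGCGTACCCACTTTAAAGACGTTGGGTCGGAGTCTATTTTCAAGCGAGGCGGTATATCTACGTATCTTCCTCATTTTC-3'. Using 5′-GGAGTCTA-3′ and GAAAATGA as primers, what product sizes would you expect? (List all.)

131 bp, 50 bp

The forward primer GGAGTCTA matches the top strand at positions 37–44, 118–125.
The reverse primer's reverse complement is TCATTTTC, matching at positions 160–167.
Each forward site pairs with the reverse site to give a product ending at position 167: sizes 131, 50 bp.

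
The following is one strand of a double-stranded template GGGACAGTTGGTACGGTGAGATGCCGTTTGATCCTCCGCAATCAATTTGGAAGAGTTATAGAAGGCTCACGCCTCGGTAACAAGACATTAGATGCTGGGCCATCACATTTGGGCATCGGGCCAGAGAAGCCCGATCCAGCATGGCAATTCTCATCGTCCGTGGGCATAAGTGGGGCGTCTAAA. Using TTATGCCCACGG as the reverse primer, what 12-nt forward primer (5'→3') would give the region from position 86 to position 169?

5'-CATTAGATGCTG-3'

The reverse primer's reverse complement CCGTGGGCATAA matches the template at positions 158–169; the product starts at position 86.
The forward primer is identical to the top strand over positions 86–97: CATTAGATGCTG.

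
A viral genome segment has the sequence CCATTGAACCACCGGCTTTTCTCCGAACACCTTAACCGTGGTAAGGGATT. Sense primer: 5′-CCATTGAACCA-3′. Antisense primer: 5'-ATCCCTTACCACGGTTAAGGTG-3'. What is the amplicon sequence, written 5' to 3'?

5'-CCATTGAACCACCGGCTTTTCTCCGAACACCTTAACCGTGGTAAGGGAT-3'

The forward primer matches the template at positions 1–11.
Taking the reverse complement of ATCCCTTACCACGGTTAAGGTG gives CACCTTAACCGTGGTAAGGGAT, found at positions 28–49 on the template; the primer anneals here to the top strand with its 3' end pointing upstream.
The product is the template from position 1 through 49 (49 bp).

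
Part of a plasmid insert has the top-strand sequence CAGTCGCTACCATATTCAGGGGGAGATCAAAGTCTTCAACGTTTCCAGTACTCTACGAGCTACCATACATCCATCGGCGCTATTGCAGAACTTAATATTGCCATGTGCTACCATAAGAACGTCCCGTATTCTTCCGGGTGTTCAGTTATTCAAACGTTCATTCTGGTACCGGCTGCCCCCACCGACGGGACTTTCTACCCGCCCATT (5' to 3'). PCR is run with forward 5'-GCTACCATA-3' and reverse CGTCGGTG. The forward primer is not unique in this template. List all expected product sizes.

The forward primer GCTACCATA matches the top strand at positions 6–14, 59–67, 107–115.
The reverse primer's reverse complement is CACCGACG, matching at positions 180–187.
Each forward site pairs with the reverse site to give a product ending at position 187: sizes 182, 129, 81 bp.

182 bp, 129 bp, 81 bp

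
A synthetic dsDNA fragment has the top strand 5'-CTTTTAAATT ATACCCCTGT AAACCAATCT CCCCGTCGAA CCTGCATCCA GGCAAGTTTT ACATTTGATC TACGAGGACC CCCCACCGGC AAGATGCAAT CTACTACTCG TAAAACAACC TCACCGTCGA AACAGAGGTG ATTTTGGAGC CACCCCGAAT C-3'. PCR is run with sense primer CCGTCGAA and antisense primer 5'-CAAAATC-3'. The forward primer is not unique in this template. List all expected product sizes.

The forward primer CCGTCGAA matches the top strand at positions 33–40, 124–131.
The reverse primer's reverse complement is GATTTTG, matching at positions 140–146.
Each forward site pairs with the reverse site to give a product ending at position 146: sizes 114, 23 bp.

114 bp, 23 bp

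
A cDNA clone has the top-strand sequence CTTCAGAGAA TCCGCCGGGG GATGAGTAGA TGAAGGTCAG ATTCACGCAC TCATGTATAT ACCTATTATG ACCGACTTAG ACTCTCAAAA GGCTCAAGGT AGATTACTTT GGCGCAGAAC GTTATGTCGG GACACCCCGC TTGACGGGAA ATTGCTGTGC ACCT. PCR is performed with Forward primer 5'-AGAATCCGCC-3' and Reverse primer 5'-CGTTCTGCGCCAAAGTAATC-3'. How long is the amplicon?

115 bp

Scanning the template, AGAATCCGCC occurs at positions 7–16; this primer anneals to the bottom strand there with its 3' end pointing downstream.
Taking the reverse complement of CGTTCTGCGCCAAAGTAATC gives GATTACTTTGGCGCAGAACG, found at positions 102–121 on the template; the primer anneals here to the top strand with its 3' end pointing upstream.
The product runs from position 7 to position 121, so its length is 121 − 7 + 1 = 115 bp.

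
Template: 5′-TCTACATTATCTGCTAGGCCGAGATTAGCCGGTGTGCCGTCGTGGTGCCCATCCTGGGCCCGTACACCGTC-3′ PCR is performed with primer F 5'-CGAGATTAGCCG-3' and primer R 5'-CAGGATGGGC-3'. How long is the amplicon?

Scanning the template, CGAGATTAGCCG occurs at positions 20–31; this primer anneals to the bottom strand there with its 3' end pointing downstream.
Reverse complement of the reverse primer: GCCCATCCTG. This occurs on the top strand at positions 47–56.
The product runs from position 20 to position 56, so its length is 56 − 20 + 1 = 37 bp.

37 bp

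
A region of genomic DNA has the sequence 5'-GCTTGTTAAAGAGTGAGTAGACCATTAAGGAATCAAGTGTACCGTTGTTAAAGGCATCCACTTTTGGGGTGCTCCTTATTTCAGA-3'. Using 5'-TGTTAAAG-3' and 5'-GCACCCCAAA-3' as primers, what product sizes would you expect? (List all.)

69 bp, 27 bp

The forward primer TGTTAAAG matches the top strand at positions 4–11, 46–53.
The reverse primer's reverse complement is TTTGGGGTGC, matching at positions 63–72.
Each forward site pairs with the reverse site to give a product ending at position 72: sizes 69, 27 bp.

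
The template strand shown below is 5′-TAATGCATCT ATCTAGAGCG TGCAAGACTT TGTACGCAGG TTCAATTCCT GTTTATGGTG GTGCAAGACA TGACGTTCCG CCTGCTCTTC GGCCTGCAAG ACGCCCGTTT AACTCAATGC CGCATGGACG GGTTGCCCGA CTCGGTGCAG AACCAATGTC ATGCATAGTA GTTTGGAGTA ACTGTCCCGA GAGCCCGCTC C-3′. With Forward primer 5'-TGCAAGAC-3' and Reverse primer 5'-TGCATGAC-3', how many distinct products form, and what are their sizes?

Three products: 145 bp, 104 bp, 71 bp

The forward primer TGCAAGAC matches the top strand at positions 21–28, 62–69, 95–102.
The reverse primer's reverse complement is GTCATGCA, matching at positions 158–165.
Each forward site pairs with the reverse site to give a product ending at position 165: sizes 145, 104, 71 bp.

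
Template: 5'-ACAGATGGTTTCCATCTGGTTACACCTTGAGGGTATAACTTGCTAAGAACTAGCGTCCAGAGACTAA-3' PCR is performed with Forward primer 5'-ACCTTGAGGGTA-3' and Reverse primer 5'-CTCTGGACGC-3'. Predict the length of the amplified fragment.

39 bp

Forward primer ACCTTGAGGGTA is found on the top strand at positions 24–35.
Taking the reverse complement of CTCTGGACGC gives GCGTCCAGAG, found at positions 53–62 on the template; the primer anneals here to the top strand with its 3' end pointing upstream.
Product length = (reverse-primer end) − (forward-primer start) + 1 = 62 − 24 + 1 = 39 bp.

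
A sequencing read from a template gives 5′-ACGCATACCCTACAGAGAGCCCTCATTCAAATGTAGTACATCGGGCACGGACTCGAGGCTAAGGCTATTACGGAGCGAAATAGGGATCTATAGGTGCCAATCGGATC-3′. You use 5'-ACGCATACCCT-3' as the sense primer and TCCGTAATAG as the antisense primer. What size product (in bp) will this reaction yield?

74 bp

Scanning the template, ACGCATACCCT occurs at positions 1–11; this primer anneals to the bottom strand there with its 3' end pointing downstream.
Reverse complement of the reverse primer: CTATTACGGA. This occurs on the top strand at positions 65–74.
The product runs from position 1 to position 74, so its length is 74 − 1 + 1 = 74 bp.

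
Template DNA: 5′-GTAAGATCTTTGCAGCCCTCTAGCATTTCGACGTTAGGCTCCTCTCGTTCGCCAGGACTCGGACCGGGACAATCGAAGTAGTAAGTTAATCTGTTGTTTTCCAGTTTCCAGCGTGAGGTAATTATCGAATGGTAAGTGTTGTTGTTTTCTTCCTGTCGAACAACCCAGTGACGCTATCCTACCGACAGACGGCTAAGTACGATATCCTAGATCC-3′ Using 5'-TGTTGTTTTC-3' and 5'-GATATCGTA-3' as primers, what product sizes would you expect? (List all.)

The forward primer TGTTGTTTTC matches the top strand at positions 92–101, 140–149.
The reverse primer's reverse complement is TACGATATC, matching at positions 198–206.
Each forward site pairs with the reverse site to give a product ending at position 206: sizes 115, 67 bp.

115 bp, 67 bp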